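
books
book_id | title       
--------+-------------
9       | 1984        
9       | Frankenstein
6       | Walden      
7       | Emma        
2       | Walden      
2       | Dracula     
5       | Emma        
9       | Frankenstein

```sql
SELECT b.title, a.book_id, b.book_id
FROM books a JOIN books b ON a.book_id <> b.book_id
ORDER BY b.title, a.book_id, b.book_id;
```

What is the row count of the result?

INNER JOIN keeps only pairs where the ON condition holds.
Matching on a.book_id <> b.book_id.
- a (book_id=9) pairs with 5 row(s) of b.
- a (book_id=9) pairs with 5 row(s) of b.
- a (book_id=6) pairs with 7 row(s) of b.
- a (book_id=7) pairs with 7 row(s) of b.
- a (book_id=2) pairs with 6 row(s) of b.
- a (book_id=2) pairs with 6 row(s) of b.
- a (book_id=5) pairs with 7 row(s) of b.
- a (book_id=9) pairs with 5 row(s) of b.
Total: 48 rows.

48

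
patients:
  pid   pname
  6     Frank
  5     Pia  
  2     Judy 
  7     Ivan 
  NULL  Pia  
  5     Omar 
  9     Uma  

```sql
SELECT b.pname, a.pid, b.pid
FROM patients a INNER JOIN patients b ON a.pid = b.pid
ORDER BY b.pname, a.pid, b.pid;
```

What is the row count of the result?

INNER JOIN keeps only pairs where the ON condition holds.
Matching on a.pid = b.pid. A NULL in a compared column never satisfies the condition.
- a[0] pid=6 → 1 match(es) in b → 1 row(s).
- a[1] pid=5 → 2 match(es) in b → 2 row(s).
- a[2] pid=2 → 1 match(es) in b → 1 row(s).
- a[3] pid=7 → 1 match(es) in b → 1 row(s).
- a[4] pid=NULL → no match; dropped.
- a[5] pid=5 → 2 match(es) in b → 2 row(s).
- a[6] pid=9 → 1 match(es) in b → 1 row(s).
Total: 8 rows.

8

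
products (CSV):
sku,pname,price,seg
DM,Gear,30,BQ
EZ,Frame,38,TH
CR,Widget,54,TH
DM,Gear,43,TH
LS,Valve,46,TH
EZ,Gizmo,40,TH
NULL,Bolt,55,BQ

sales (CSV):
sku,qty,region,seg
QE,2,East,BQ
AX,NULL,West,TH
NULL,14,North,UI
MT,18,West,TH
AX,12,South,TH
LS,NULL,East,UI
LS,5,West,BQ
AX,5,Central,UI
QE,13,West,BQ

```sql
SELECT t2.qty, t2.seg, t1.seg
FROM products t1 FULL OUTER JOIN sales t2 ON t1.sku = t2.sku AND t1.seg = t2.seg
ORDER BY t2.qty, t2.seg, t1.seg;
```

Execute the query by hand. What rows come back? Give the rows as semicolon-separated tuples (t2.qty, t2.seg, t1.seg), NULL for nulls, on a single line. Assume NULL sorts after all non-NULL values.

FULL OUTER JOIN keeps every row from both sides; unmatched rows get NULL for the other side's columns.
Matching on t1.sku = t2.sku AND t1.seg = t2.seg. A NULL in a compared column never satisfies the condition.
Matched pairs: 0; unmatched t1 rows kept: 7; unmatched t2 rows kept: 9.

(2, BQ, NULL); (5, BQ, NULL); (5, UI, NULL); (12, TH, NULL); (13, BQ, NULL); (14, UI, NULL); (18, TH, NULL); (NULL, TH, NULL); (NULL, UI, NULL); (NULL, NULL, BQ); (NULL, NULL, BQ); (NULL, NULL, TH); (NULL, NULL, TH); (NULL, NULL, TH); (NULL, NULL, TH); (NULL, NULL, TH)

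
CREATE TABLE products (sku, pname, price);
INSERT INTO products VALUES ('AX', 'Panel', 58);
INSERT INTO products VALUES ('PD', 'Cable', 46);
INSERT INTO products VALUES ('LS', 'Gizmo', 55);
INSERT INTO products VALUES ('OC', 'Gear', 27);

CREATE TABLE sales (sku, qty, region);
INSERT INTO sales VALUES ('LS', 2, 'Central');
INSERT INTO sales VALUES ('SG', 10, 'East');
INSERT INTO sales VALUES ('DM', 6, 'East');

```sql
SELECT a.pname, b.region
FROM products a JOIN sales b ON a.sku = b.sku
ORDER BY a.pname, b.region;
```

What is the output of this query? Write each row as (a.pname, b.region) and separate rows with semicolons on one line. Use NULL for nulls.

(Gizmo, Central)

INNER JOIN keeps only pairs where the ON condition holds.
Matching on a.sku = b.sku.
- a (sku=AX) has no partner → excluded.
- a (sku=PD) has no partner → excluded.
- a (sku=LS) pairs with 1 row(s) of b.
- a (sku=OC) has no partner → excluded.
After projecting and ordering:
a.pname | b.region
Gizmo | Central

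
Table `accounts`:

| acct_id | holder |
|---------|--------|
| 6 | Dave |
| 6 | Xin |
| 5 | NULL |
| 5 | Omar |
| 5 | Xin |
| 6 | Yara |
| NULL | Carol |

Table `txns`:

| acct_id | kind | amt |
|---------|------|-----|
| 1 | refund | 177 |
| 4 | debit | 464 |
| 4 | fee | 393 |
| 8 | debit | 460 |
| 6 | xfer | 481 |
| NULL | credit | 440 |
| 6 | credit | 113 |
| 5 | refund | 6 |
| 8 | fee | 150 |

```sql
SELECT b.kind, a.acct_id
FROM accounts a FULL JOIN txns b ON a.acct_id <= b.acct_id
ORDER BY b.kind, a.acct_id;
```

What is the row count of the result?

FULL OUTER JOIN keeps every row from both sides; unmatched rows get NULL for the other side's columns.
Matching on a.acct_id <= b.acct_id. A NULL in a compared column never satisfies the condition.
- acct_id=6: 4 matching b row(s), so 4 row(s) emitted.
- acct_id=6: 4 matching b row(s), so 4 row(s) emitted.
- acct_id=5: 5 matching b row(s), so 5 row(s) emitted.
- acct_id=5: 5 matching b row(s), so 5 row(s) emitted.
- acct_id=5: 5 matching b row(s), so 5 row(s) emitted.
- acct_id=6: 4 matching b row(s), so 4 row(s) emitted.
- acct_id=NULL: no b row matches, row kept with b columns NULL.
- 4 b row(s) had no a match → kept, a columns NULL.
Total: 27 matched + 5 padded = 32 rows.

32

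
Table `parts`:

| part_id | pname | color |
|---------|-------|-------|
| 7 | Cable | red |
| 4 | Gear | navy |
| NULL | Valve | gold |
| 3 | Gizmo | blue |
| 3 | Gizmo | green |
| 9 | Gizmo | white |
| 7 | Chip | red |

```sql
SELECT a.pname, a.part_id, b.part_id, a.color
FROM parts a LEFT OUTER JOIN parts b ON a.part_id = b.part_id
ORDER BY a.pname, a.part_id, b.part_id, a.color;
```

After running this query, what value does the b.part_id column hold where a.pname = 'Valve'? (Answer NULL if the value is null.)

LEFT JOIN keeps every row from `parts a`; unmatched rows get NULL for `parts b`'s columns.
Matching on a.part_id = b.part_id. A NULL in a compared column never satisfies the condition.
Matched pairs: 10; unmatched a rows kept: 1.

NULL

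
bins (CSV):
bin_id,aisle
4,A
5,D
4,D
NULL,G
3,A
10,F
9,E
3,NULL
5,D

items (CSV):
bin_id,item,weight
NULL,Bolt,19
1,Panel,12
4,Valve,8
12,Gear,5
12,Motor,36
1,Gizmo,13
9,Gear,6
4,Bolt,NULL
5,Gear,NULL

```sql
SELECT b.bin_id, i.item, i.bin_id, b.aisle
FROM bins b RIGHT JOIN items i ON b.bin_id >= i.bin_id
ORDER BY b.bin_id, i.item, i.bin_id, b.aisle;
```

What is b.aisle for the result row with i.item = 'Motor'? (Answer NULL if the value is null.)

NULL

RIGHT JOIN keeps every row from `items`; unmatched rows get NULL for `bins`'s columns.
Matching on b.bin_id >= i.bin_id. A NULL in a compared column never satisfies the condition.
- bin_id=4: 4 matching i row(s), so 4 row(s) emitted.
- bin_id=5: 5 matching i row(s), so 5 row(s) emitted.
- bin_id=4: 4 matching i row(s), so 4 row(s) emitted.
- bin_id=NULL: no matching i row.
- bin_id=3: 2 matching i row(s), so 2 row(s) emitted.
- bin_id=10: 6 matching i row(s), so 6 row(s) emitted.
- bin_id=9: 6 matching i row(s), so 6 row(s) emitted.
- bin_id=3: 2 matching i row(s), so 2 row(s) emitted.
- bin_id=5: 5 matching i row(s), so 5 row(s) emitted.
- 3 row(s) from i found no b partner → padded with NULL.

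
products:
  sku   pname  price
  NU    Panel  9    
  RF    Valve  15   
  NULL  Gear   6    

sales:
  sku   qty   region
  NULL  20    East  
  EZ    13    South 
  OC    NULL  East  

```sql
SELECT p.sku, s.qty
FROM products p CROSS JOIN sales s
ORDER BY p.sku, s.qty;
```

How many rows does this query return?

CROSS JOIN pairs every row of `products` with every row of `sales`: 3 × 3 = 9 rows.

9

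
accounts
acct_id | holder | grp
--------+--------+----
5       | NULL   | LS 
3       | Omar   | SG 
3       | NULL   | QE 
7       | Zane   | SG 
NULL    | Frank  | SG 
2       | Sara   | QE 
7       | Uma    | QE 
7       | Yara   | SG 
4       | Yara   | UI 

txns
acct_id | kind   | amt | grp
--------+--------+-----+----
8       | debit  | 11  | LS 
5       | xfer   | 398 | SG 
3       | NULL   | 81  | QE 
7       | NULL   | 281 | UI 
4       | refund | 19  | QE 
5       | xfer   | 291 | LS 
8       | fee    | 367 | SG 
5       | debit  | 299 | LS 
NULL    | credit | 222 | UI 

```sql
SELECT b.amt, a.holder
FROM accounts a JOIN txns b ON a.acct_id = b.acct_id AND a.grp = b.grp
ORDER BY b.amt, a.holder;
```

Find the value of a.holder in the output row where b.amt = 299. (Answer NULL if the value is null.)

INNER JOIN keeps only pairs where the ON condition holds.
Matching on a.acct_id = b.acct_id AND a.grp = b.grp. A NULL in a compared column never satisfies the condition.
- a[0] acct_id=5, grp=LS → 2 match(es) in b → 2 row(s).
- a[1] acct_id=3, grp=SG → no match; dropped.
- a[2] acct_id=3, grp=QE → 1 match(es) in b → 1 row(s).
- a[3] acct_id=7, grp=SG → no match; dropped.
- a[4] acct_id=NULL, grp=SG → no match; dropped.
- a[5] acct_id=2, grp=QE → no match; dropped.
- a[6] acct_id=7, grp=QE → no match; dropped.
- a[7] acct_id=7, grp=SG → no match; dropped.
- a[8] acct_id=4, grp=UI → no match; dropped.

NULL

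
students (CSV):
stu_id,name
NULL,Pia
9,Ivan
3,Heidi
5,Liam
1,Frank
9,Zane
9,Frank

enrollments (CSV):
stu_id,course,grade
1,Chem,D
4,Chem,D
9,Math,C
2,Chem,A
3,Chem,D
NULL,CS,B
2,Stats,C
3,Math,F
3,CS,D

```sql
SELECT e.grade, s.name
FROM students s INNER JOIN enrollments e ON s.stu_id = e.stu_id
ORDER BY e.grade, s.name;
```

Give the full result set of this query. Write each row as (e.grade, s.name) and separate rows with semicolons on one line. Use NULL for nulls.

(C, Frank); (C, Ivan); (C, Zane); (D, Frank); (D, Heidi); (D, Heidi); (F, Heidi)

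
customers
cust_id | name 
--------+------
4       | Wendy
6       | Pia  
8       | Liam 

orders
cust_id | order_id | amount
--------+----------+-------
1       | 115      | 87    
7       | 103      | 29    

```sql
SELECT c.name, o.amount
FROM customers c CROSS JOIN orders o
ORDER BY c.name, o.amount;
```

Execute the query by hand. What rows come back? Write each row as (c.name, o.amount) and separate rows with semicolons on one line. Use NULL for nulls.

CROSS JOIN pairs every row of `customers` with every row of `orders`: 3 × 2 = 6 rows.
After projecting and ordering:
c.name | o.amount
Liam | 29
Liam | 87
Pia | 29
Pia | 87
Wendy | 29
Wendy | 87

(Liam, 29); (Liam, 87); (Pia, 29); (Pia, 87); (Wendy, 29); (Wendy, 87)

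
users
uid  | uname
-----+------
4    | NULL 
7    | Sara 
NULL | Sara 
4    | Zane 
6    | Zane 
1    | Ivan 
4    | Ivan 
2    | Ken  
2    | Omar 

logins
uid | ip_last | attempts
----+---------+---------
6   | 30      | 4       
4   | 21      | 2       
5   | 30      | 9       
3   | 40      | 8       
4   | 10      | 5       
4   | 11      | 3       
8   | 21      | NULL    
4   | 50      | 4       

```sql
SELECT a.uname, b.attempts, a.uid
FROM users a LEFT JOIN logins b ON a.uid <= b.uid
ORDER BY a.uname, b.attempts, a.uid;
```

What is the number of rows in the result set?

49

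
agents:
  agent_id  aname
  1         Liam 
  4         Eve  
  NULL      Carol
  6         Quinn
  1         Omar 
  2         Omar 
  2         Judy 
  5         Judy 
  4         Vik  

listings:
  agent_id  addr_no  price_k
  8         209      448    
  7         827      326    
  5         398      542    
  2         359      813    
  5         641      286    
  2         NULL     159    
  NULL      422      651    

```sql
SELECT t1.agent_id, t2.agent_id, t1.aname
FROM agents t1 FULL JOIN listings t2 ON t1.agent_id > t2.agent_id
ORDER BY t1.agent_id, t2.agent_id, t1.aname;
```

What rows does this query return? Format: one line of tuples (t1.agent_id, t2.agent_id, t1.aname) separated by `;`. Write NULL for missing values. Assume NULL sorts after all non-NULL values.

(1, NULL, Liam); (1, NULL, Omar); (2, NULL, Judy); (2, NULL, Omar); (4, 2, Eve); (4, 2, Eve); (4, 2, Vik); (4, 2, Vik); (5, 2, Judy); (5, 2, Judy); (6, 2, Quinn); (6, 2, Quinn); (6, 5, Quinn); (6, 5, Quinn); (NULL, 7, NULL); (NULL, 8, NULL); (NULL, NULL, Carol); (NULL, NULL, NULL)

FULL OUTER JOIN keeps every row from both sides; unmatched rows get NULL for the other side's columns.
Matching on t1.agent_id > t2.agent_id. A NULL in a compared column never satisfies the condition.
Matched pairs: 10; unmatched t1 rows kept: 5; unmatched t2 rows kept: 3.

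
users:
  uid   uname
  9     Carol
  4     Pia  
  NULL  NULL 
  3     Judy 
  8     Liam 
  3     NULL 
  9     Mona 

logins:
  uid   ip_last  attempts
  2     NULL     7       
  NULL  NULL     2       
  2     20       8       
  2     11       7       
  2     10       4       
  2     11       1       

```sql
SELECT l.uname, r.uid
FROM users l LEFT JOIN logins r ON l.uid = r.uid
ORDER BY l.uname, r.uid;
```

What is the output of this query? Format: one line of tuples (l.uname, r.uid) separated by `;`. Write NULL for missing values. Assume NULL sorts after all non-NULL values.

(Carol, NULL); (Judy, NULL); (Liam, NULL); (Mona, NULL); (Pia, NULL); (NULL, NULL); (NULL, NULL)

LEFT JOIN keeps every row from `users`; unmatched rows get NULL for `logins`'s columns.
Matching on l.uid = r.uid. A NULL in a compared column never satisfies the condition.
Matched pairs: 0; unmatched l rows kept: 7.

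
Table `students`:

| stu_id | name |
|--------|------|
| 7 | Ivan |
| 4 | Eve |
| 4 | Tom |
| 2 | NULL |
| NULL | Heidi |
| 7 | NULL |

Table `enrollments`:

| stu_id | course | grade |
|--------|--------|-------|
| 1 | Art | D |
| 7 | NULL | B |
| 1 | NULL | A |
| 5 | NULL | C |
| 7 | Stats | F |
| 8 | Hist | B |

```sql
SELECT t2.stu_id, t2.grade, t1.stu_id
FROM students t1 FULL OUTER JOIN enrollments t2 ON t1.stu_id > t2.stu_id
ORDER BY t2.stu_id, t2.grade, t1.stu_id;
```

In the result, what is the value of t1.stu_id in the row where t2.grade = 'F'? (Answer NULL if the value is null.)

NULL

FULL OUTER JOIN keeps every row from both sides; unmatched rows get NULL for the other side's columns.
Matching on t1.stu_id > t2.stu_id. A NULL in a compared column never satisfies the condition.
Matched pairs: 12; unmatched t1 rows kept: 1; unmatched t2 rows kept: 3.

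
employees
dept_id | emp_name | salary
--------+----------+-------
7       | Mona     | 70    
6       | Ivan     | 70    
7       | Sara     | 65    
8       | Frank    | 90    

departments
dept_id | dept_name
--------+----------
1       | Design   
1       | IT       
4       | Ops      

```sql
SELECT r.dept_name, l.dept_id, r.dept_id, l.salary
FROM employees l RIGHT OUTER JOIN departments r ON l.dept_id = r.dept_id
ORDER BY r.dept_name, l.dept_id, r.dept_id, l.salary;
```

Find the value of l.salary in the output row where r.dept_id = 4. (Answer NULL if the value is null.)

RIGHT JOIN keeps every row from `departments`; unmatched rows get NULL for `employees`'s columns.
Matching on l.dept_id = r.dept_id.
- l[0] dept_id=7 → no match.
- l[1] dept_id=6 → no match.
- l[2] dept_id=7 → no match.
- l[3] dept_id=8 → no match.
- 3 row(s) from r found no l partner → padded with NULL.

NULL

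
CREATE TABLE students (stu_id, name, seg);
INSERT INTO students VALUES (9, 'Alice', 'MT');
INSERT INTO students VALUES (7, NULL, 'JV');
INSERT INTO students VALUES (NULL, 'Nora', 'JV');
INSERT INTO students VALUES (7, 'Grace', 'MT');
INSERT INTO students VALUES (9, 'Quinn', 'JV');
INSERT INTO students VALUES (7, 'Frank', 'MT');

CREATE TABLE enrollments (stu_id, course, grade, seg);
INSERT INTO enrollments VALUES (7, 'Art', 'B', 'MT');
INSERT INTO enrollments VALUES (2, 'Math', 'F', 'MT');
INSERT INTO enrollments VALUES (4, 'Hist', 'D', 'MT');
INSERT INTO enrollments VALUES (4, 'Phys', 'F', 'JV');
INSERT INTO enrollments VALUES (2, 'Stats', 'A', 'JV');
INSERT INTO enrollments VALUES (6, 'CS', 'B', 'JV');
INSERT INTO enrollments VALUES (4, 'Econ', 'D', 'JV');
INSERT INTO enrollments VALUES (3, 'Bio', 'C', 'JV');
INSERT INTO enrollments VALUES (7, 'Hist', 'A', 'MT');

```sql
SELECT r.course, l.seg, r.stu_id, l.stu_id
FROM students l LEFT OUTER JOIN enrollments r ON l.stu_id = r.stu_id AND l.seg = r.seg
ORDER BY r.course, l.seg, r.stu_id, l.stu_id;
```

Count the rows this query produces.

8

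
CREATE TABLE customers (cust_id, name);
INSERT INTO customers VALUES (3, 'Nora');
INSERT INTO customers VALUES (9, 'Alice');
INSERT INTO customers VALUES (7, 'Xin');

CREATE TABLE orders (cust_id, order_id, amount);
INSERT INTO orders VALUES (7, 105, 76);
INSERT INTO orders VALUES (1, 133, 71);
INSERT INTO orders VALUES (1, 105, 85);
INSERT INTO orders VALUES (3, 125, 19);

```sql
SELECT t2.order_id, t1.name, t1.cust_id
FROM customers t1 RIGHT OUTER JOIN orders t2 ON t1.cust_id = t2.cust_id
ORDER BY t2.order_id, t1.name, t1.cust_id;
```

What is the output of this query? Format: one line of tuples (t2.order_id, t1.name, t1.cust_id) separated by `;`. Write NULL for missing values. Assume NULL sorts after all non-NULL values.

(105, Xin, 7); (105, NULL, NULL); (125, Nora, 3); (133, NULL, NULL)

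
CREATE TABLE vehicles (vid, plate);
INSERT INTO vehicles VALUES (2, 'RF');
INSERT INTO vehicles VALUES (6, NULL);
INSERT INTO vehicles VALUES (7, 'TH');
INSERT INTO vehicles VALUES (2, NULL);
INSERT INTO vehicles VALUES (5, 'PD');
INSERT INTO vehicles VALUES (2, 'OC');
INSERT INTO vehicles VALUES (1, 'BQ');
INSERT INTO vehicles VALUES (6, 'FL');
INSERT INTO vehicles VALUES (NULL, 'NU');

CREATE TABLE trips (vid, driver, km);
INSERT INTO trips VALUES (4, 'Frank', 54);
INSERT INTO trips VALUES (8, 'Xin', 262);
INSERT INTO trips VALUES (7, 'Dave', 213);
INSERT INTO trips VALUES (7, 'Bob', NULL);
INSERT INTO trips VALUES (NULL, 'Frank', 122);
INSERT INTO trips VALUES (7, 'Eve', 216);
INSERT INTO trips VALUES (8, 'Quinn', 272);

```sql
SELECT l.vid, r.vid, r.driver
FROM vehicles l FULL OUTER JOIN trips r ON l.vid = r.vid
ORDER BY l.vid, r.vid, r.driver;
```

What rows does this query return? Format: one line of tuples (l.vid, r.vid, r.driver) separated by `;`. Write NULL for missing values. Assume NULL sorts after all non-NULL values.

FULL OUTER JOIN keeps every row from both sides; unmatched rows get NULL for the other side's columns.
Matching on l.vid = r.vid. A NULL in a compared column never satisfies the condition.
- l (vid=2) has no partner → padded with NULL.
- l (vid=6) has no partner → padded with NULL.
- l (vid=7) pairs with 3 row(s) of r.
- l (vid=2) has no partner → padded with NULL.
- l (vid=5) has no partner → padded with NULL.
- l (vid=2) has no partner → padded with NULL.
- l (vid=1) has no partner → padded with NULL.
- l (vid=6) has no partner → padded with NULL.
- l (vid=NULL) has no partner → padded with NULL.
- 4 r row(s) had no l match → kept, l columns NULL.

(1, NULL, NULL); (2, NULL, NULL); (2, NULL, NULL); (2, NULL, NULL); (5, NULL, NULL); (6, NULL, NULL); (6, NULL, NULL); (7, 7, Bob); (7, 7, Dave); (7, 7, Eve); (NULL, 4, Frank); (NULL, 8, Quinn); (NULL, 8, Xin); (NULL, NULL, Frank); (NULL, NULL, NULL)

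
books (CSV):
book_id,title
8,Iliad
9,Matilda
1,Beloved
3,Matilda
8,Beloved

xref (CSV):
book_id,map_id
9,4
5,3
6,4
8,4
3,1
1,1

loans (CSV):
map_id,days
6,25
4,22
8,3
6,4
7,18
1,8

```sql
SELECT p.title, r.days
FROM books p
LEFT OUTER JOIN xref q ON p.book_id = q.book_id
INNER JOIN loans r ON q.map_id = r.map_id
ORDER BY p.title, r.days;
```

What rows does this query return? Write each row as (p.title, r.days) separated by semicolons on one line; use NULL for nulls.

Step 1 — p LEFT JOIN q on book_id → 5 row(s).
Then INNER JOIN `loans r` on map_id: keep only rows whose q.map_id appears in r.

(Beloved, 8); (Beloved, 22); (Iliad, 22); (Matilda, 8); (Matilda, 22)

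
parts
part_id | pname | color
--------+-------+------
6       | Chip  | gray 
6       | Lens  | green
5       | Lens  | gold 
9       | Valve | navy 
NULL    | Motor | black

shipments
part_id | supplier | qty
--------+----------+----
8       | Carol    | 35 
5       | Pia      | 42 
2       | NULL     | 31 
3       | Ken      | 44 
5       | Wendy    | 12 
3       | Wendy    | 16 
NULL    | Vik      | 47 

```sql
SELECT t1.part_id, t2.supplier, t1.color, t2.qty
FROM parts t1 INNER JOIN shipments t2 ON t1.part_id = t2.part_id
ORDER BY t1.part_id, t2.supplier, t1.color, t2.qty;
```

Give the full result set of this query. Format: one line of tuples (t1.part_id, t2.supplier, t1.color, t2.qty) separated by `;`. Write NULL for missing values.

(5, Pia, gold, 42); (5, Wendy, gold, 12)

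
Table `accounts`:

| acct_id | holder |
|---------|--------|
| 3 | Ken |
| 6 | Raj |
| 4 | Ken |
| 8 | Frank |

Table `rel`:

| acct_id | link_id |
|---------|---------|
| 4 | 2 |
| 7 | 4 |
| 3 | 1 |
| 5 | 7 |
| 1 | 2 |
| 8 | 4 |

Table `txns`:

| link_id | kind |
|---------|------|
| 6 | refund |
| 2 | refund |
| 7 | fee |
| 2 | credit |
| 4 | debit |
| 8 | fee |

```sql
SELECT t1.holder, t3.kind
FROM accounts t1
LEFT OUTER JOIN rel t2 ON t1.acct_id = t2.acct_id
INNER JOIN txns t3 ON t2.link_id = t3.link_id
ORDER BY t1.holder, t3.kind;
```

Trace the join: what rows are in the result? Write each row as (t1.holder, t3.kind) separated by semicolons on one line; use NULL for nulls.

(Frank, debit); (Ken, credit); (Ken, refund)

Joins associate left-to-right: accounts LEFT JOIN rel on acct_id gives 4 intermediate row(s).
Then INNER JOIN `txns t3` on link_id: keep only rows whose t2.link_id appears in t3.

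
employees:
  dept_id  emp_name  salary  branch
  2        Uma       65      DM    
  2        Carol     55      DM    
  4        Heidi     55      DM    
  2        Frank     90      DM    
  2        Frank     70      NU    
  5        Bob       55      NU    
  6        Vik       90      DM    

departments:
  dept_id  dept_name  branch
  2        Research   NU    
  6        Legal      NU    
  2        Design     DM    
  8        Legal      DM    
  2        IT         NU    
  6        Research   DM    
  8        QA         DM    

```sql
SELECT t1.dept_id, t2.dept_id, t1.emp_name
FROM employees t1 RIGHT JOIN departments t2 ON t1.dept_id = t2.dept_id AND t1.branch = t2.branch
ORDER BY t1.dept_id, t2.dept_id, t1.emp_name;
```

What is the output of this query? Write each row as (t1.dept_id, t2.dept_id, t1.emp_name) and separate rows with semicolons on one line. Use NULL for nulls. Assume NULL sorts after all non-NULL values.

(2, 2, Carol); (2, 2, Frank); (2, 2, Frank); (2, 2, Frank); (2, 2, Uma); (6, 6, Vik); (NULL, 6, NULL); (NULL, 8, NULL); (NULL, 8, NULL)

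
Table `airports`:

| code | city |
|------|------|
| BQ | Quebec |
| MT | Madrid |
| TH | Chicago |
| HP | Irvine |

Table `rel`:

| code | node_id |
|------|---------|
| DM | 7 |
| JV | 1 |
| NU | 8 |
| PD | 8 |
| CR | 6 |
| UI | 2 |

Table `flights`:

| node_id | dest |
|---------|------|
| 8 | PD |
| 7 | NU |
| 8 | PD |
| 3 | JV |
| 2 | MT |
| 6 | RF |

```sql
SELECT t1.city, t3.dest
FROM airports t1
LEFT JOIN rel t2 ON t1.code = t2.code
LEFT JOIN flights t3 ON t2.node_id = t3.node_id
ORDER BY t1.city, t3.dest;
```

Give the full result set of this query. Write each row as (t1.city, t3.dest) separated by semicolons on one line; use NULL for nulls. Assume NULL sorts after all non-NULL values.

Joins associate left-to-right: airports LEFT JOIN rel on code gives 4 intermediate row(s).
Then LEFT JOIN `flights t3` on node_id: each of those 4 rows is kept; rows whose t2.node_id has no match in t3 get NULL for t3's columns.

(Chicago, NULL); (Irvine, NULL); (Madrid, NULL); (Quebec, NULL)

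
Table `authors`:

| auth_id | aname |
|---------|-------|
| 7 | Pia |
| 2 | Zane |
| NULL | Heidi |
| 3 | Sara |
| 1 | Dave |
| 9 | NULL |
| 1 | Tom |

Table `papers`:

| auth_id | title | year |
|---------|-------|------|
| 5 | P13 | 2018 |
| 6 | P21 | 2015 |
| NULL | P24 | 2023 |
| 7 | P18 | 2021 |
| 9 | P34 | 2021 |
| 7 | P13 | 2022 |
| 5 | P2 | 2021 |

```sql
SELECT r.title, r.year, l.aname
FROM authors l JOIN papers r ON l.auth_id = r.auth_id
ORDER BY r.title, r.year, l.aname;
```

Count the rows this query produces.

3

INNER JOIN keeps only pairs where the ON condition holds.
Matching on l.auth_id = r.auth_id. A NULL in a compared column never satisfies the condition.
- l (auth_id=7) pairs with 2 row(s) of r.
- l (auth_id=2) has no partner → excluded.
- l (auth_id=NULL) has no partner → excluded.
- l (auth_id=3) has no partner → excluded.
- l (auth_id=1) has no partner → excluded.
- l (auth_id=9) pairs with 1 row(s) of r.
- l (auth_id=1) has no partner → excluded.
Total: 3 rows.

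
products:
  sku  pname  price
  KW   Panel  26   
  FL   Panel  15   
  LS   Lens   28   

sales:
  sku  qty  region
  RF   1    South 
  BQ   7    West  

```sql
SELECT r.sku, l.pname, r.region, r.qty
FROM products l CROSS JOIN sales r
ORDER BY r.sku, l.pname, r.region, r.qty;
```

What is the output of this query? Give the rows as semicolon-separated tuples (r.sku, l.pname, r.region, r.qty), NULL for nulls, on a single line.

(BQ, Lens, West, 7); (BQ, Panel, West, 7); (BQ, Panel, West, 7); (RF, Lens, South, 1); (RF, Panel, South, 1); (RF, Panel, South, 1)

CROSS JOIN pairs every row of `products` with every row of `sales`: 3 × 2 = 6 rows.
After projecting and ordering:
r.sku | l.pname | r.region | r.qty
BQ | Lens | West | 7
BQ | Panel | West | 7
BQ | Panel | West | 7
RF | Lens | South | 1
RF | Panel | South | 1
RF | Panel | South | 1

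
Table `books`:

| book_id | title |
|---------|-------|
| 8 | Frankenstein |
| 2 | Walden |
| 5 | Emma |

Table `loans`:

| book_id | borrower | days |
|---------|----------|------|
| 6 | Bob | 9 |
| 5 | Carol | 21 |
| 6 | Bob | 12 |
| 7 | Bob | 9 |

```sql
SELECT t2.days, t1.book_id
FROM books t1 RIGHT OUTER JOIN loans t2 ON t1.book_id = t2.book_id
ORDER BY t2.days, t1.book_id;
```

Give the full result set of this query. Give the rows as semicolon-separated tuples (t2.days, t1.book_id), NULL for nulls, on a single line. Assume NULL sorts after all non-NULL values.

(9, NULL); (9, NULL); (12, NULL); (21, 5)

RIGHT JOIN keeps every row from `loans`; unmatched rows get NULL for `books`'s columns.
Matching on t1.book_id = t2.book_id.
- book_id=8: no matching t2 row.
- book_id=2: no matching t2 row.
- book_id=5: 1 matching t2 row(s), so 1 row(s) emitted.
- plus 3 unmatched t2 row(s), each kept with NULL t1 columns.
After projecting and ordering:
t2.days | t1.book_id
9 | NULL
9 | NULL
12 | NULL
21 | 5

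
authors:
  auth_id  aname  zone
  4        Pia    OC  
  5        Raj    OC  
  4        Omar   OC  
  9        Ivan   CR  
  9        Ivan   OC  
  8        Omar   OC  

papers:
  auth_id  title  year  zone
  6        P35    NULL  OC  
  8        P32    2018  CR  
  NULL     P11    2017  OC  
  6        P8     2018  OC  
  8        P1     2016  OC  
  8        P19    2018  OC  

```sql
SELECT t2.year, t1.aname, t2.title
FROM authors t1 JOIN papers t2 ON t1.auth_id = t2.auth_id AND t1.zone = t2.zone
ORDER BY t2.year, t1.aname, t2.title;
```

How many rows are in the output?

2

INNER JOIN keeps only pairs where the ON condition holds.
Matching on t1.auth_id = t2.auth_id AND t1.zone = t2.zone. A NULL in a compared column never satisfies the condition.
Matched pairs: 2.
Total: 2 rows.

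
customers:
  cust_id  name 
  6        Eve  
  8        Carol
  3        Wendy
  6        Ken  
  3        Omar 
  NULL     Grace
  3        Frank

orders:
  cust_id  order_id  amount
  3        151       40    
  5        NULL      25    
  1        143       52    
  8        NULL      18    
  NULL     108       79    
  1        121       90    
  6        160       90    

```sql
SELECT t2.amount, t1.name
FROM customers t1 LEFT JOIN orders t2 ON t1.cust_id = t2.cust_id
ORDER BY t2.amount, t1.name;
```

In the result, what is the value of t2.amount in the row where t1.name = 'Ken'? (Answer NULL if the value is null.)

90

LEFT JOIN keeps every row from `customers`; unmatched rows get NULL for `orders`'s columns.
Matching on t1.cust_id = t2.cust_id. A NULL in a compared column never satisfies the condition.
- t1[0] cust_id=6 → 1 match(es) in t2 → 1 row(s).
- t1[1] cust_id=8 → 1 match(es) in t2 → 1 row(s).
- t1[2] cust_id=3 → 1 match(es) in t2 → 1 row(s).
- t1[3] cust_id=6 → 1 match(es) in t2 → 1 row(s).
- t1[4] cust_id=3 → 1 match(es) in t2 → 1 row(s).
- t1[5] cust_id=NULL → no match; kept with NULLs on the t2 side.
- t1[6] cust_id=3 → 1 match(es) in t2 → 1 row(s).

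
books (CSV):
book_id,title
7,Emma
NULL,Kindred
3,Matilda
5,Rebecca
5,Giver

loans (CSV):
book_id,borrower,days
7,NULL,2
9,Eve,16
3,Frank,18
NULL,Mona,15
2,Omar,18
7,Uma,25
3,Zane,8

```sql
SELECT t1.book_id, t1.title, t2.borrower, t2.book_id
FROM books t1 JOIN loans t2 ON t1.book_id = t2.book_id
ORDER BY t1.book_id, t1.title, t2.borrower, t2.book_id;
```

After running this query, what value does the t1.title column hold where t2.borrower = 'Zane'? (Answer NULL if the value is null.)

INNER JOIN keeps only pairs where the ON condition holds.
Matching on t1.book_id = t2.book_id. A NULL in a compared column never satisfies the condition.
- t1 row (book_id=7): matches 2 t2 row(s) → 2 output row(s).
- t1 row (book_id=NULL): no match → dropped.
- t1 row (book_id=3): matches 2 t2 row(s) → 2 output row(s).
- t1 row (book_id=5): no match → dropped.
- t1 row (book_id=5): no match → dropped.

Matilda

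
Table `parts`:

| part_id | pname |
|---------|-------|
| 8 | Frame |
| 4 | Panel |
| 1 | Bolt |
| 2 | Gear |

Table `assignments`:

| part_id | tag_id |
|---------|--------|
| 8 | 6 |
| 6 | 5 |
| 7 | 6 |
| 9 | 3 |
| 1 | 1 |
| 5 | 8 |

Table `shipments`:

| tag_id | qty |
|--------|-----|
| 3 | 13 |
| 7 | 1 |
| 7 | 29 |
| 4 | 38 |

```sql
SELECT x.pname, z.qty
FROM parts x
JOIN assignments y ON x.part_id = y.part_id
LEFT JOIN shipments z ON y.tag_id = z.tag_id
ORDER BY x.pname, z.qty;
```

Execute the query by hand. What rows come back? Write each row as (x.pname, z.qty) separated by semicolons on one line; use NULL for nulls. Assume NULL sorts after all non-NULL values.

(Bolt, NULL); (Frame, NULL)

Evaluate left to right. First `parts x INNER JOIN assignments y` on part_id: 2 row(s).
Then LEFT JOIN `shipments z` on tag_id: each of those 2 rows is kept; rows whose y.tag_id has no match in z get NULL for z's columns.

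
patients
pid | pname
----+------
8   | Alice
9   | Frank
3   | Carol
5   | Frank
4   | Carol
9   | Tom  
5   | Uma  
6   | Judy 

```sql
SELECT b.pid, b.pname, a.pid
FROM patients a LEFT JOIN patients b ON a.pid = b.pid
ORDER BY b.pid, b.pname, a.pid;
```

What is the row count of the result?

12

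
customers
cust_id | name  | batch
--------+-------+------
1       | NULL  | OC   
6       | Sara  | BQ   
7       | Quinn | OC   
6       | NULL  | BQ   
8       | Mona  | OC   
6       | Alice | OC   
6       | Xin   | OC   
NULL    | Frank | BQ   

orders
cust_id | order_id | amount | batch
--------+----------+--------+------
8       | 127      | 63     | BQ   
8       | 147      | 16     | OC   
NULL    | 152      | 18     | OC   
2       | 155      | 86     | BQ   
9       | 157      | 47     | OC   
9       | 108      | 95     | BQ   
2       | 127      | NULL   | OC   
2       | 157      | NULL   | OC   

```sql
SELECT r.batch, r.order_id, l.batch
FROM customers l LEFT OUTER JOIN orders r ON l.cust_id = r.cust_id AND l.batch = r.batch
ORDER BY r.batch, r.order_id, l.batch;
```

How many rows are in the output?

8

LEFT JOIN keeps every row from `customers`; unmatched rows get NULL for `orders`'s columns.
Matching on l.cust_id = r.cust_id AND l.batch = r.batch. A NULL in a compared column never satisfies the condition.
Matched pairs: 1; unmatched l rows kept: 7.
Total: 1 matched + 7 padded = 8 rows.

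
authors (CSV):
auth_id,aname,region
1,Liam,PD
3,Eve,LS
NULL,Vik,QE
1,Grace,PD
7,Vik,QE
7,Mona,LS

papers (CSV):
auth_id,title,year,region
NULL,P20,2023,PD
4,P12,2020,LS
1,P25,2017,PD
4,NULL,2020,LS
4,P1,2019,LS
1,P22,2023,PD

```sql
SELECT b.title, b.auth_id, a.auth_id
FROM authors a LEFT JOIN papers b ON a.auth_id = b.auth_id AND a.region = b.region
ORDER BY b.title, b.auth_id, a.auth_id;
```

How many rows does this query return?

LEFT JOIN keeps every row from `authors`; unmatched rows get NULL for `papers`'s columns.
Matching on a.auth_id = b.auth_id AND a.region = b.region. A NULL in a compared column never satisfies the condition.
- a row (auth_id=1, region=PD): matches 2 b row(s) → 2 output row(s).
- a row (auth_id=3, region=LS): no match → kept, b columns NULL.
- a row (auth_id=NULL, region=QE): no match → kept, b columns NULL.
- a row (auth_id=1, region=PD): matches 2 b row(s) → 2 output row(s).
- a row (auth_id=7, region=QE): no match → kept, b columns NULL.
- a row (auth_id=7, region=LS): no match → kept, b columns NULL.
Total: 4 matched + 4 padded = 8 rows.

8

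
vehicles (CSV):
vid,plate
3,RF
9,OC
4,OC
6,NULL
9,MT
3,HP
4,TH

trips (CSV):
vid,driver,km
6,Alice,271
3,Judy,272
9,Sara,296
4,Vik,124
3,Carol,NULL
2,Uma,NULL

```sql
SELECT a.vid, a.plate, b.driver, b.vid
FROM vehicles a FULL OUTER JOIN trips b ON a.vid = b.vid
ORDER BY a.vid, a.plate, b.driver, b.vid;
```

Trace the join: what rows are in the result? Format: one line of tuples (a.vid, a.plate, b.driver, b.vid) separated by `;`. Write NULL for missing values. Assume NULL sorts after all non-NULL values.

(3, HP, Carol, 3); (3, HP, Judy, 3); (3, RF, Carol, 3); (3, RF, Judy, 3); (4, OC, Vik, 4); (4, TH, Vik, 4); (6, NULL, Alice, 6); (9, MT, Sara, 9); (9, OC, Sara, 9); (NULL, NULL, Uma, 2)

FULL OUTER JOIN keeps every row from both sides; unmatched rows get NULL for the other side's columns.
Matching on a.vid = b.vid.
Matched pairs: 9; unmatched a rows kept: 0; unmatched b rows kept: 1.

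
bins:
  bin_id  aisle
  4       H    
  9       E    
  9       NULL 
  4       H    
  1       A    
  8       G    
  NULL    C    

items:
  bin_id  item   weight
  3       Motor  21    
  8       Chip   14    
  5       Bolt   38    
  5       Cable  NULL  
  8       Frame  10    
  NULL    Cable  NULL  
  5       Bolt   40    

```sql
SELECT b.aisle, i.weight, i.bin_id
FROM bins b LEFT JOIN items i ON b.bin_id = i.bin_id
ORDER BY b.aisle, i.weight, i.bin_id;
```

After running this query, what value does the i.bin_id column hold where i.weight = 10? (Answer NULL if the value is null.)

LEFT JOIN keeps every row from `bins`; unmatched rows get NULL for `items`'s columns.
Matching on b.bin_id = i.bin_id. A NULL in a compared column never satisfies the condition.
- b (bin_id=4) has no partner → padded with NULL.
- b (bin_id=9) has no partner → padded with NULL.
- b (bin_id=9) has no partner → padded with NULL.
- b (bin_id=4) has no partner → padded with NULL.
- b (bin_id=1) has no partner → padded with NULL.
- b (bin_id=8) pairs with 2 row(s) of i.
- b (bin_id=NULL) has no partner → padded with NULL.

8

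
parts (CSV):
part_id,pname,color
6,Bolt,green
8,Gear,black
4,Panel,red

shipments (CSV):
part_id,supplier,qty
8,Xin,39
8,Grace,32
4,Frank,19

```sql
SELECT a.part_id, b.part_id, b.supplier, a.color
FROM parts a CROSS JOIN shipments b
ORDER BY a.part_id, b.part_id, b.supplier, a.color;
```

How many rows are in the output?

CROSS JOIN pairs every row of `parts` with every row of `shipments`: 3 × 3 = 9 rows.

9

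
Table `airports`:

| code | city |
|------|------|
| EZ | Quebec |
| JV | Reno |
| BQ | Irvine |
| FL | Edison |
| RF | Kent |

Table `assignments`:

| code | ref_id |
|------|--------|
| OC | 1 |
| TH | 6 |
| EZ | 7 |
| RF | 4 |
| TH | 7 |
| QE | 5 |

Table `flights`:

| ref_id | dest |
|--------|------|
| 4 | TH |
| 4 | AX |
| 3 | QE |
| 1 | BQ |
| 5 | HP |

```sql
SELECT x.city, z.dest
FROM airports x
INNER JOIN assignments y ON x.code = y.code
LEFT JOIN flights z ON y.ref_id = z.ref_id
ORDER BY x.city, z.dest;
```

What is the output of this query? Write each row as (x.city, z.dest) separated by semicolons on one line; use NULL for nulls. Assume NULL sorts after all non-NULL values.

Joins associate left-to-right: airports INNER JOIN assignments on code gives 2 intermediate row(s).
Then LEFT JOIN `flights z` on ref_id: each of those 2 rows is kept; rows whose y.ref_id has no match in z get NULL for z's columns.

(Kent, AX); (Kent, TH); (Quebec, NULL)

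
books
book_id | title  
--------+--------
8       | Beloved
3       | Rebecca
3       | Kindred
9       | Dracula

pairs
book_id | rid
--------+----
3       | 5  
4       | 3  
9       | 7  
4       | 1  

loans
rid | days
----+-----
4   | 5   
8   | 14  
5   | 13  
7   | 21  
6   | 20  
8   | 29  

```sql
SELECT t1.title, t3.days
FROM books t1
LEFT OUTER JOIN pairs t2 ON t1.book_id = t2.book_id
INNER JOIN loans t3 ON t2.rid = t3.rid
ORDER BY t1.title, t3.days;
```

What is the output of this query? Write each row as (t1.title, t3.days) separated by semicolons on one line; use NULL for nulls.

(Dracula, 21); (Kindred, 13); (Rebecca, 13)

Evaluate left to right. First `books t1 LEFT JOIN pairs t2` on book_id: 4 row(s).
Then INNER JOIN `loans t3` on rid: keep only rows whose t2.rid appears in t3.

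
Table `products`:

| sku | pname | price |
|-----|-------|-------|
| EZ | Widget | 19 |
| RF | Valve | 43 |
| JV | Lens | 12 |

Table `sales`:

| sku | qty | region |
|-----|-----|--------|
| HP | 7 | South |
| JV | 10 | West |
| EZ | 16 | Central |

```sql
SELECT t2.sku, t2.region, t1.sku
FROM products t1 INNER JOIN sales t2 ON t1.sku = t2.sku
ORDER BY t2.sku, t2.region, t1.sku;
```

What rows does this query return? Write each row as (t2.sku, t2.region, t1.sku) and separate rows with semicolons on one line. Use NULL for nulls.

(EZ, Central, EZ); (JV, West, JV)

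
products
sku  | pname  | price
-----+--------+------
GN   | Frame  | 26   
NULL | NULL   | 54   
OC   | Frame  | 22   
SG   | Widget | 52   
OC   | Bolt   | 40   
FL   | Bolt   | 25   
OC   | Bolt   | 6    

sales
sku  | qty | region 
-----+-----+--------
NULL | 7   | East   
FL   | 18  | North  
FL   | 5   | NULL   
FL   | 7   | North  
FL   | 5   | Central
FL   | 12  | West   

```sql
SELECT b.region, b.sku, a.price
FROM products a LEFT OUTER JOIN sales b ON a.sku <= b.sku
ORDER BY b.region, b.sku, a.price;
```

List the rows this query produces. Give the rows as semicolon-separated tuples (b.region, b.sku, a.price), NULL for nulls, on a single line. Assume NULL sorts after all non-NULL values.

(Central, FL, 25); (North, FL, 25); (North, FL, 25); (West, FL, 25); (NULL, FL, 25); (NULL, NULL, 6); (NULL, NULL, 22); (NULL, NULL, 26); (NULL, NULL, 40); (NULL, NULL, 52); (NULL, NULL, 54)

LEFT JOIN keeps every row from `products`; unmatched rows get NULL for `sales`'s columns.
Matching on a.sku <= b.sku. A NULL in a compared column never satisfies the condition.
- a row (sku=GN): no match → kept, b columns NULL.
- a row (sku=NULL): no match → kept, b columns NULL.
- a row (sku=OC): no match → kept, b columns NULL.
- a row (sku=SG): no match → kept, b columns NULL.
- a row (sku=OC): no match → kept, b columns NULL.
- a row (sku=FL): matches 5 b row(s) → 5 output row(s).
- a row (sku=OC): no match → kept, b columns NULL.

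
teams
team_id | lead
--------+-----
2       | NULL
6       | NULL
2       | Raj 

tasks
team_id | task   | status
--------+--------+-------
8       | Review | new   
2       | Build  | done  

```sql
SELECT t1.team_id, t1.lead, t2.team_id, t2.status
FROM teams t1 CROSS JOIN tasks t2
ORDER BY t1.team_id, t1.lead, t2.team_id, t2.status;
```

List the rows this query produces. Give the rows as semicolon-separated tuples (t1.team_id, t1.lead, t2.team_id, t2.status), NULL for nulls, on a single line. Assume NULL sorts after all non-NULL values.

CROSS JOIN pairs every row of `teams` with every row of `tasks`: 3 × 2 = 6 rows.

(2, Raj, 2, done); (2, Raj, 8, new); (2, NULL, 2, done); (2, NULL, 8, new); (6, NULL, 2, done); (6, NULL, 8, new)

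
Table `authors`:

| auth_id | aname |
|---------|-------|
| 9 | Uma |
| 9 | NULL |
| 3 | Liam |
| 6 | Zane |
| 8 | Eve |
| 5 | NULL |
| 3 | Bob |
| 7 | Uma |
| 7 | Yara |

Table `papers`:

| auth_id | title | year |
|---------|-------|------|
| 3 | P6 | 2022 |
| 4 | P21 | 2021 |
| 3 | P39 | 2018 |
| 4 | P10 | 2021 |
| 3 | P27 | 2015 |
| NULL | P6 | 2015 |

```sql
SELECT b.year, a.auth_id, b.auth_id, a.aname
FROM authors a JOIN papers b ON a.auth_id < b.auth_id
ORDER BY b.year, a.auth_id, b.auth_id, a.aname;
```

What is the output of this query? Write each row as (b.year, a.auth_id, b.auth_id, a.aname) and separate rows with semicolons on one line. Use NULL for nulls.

(2021, 3, 4, Bob); (2021, 3, 4, Bob); (2021, 3, 4, Liam); (2021, 3, 4, Liam)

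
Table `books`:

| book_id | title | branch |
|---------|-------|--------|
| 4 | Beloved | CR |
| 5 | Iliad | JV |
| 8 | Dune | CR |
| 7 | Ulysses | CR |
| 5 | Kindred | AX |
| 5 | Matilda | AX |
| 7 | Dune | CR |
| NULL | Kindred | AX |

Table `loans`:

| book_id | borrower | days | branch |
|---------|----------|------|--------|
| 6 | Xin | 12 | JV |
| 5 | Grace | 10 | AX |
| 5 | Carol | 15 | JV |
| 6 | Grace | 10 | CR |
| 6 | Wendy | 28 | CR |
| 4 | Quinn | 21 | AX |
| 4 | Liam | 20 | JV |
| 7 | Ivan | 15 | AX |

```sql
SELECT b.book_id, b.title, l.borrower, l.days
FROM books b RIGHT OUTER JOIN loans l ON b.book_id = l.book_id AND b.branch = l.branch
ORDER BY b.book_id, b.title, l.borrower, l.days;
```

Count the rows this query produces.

9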